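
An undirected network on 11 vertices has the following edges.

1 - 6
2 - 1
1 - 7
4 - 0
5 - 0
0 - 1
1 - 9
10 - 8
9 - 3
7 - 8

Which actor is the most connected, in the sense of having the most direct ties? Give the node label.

1

Degrees — 0:3, 1:5, 2:1, 3:1, 4:1, 5:1, 6:1, 7:2, 8:2, 9:2, 10:1.
The maximum is 5, attained only by 1.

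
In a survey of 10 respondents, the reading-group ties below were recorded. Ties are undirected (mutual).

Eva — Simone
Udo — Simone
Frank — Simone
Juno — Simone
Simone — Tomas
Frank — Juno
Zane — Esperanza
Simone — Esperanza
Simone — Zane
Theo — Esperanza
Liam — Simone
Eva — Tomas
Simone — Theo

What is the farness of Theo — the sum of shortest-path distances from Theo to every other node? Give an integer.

16

Distances from Theo: Esperanza:1, Eva:2, Frank:2, Juno:2, Liam:2, Simone:1, Tomas:2, Udo:2, Zane:2.
Sum = 1 + 2 + 2 + 2 + 2 + 1 + 2 + 2 + 2 = 16.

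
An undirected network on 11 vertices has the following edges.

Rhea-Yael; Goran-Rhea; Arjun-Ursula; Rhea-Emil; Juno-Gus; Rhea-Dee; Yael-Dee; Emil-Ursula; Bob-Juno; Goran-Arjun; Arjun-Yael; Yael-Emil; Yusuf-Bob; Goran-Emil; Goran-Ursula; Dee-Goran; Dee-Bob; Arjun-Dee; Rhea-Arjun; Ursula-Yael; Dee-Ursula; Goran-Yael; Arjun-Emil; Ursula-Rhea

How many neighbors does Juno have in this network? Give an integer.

2

Juno is directly tied to Bob and Gus. That is 2 neighbors, so the degree of Juno is 2.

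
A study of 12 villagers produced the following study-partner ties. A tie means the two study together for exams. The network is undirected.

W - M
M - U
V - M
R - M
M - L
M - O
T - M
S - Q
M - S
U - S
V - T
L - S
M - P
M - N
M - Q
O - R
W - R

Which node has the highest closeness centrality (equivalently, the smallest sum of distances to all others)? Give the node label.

M

Farness (sum of distances to all others) for each node — L:20, M:11, N:21, O:20, P:21, Q:20, R:19, S:18, T:20, U:20, V:20, W:20.
The smallest farness is 11, for M, so M has the highest closeness.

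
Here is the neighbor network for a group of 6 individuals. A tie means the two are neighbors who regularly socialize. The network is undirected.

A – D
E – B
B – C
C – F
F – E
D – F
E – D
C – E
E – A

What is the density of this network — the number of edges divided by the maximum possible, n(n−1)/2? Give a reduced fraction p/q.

3/5

There are 9 edges and 6 nodes, so the maximum possible is C(6,2) = 15.
Density = 9/15 = 3/5.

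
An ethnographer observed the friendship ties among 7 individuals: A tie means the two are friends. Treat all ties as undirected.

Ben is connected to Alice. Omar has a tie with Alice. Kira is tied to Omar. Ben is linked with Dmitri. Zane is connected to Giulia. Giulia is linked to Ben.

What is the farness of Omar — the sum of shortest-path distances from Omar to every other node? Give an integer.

14

Distances from Omar: Alice:1, Ben:2, Dmitri:3, Giulia:3, Kira:1, Zane:4.
Sum = 1 + 2 + 3 + 3 + 1 + 4 = 14.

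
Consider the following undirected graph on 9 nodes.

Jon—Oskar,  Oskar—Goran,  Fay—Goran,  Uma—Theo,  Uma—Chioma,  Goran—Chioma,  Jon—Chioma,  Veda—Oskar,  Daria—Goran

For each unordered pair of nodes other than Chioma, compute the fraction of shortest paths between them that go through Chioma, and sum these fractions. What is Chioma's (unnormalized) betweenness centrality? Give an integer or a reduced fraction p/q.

Pairs whose geodesics pass through Chioma — Jon–Daria: 1/2; Jon–Fay: 1/2; Jon–Theo: 1; Jon–Uma: 1; Jon–Goran: 1/2; Daria–Theo: 1; Daria–Uma: 1; Fay–Theo: 1; Fay–Uma: 1; Veda–Theo: 2/2; Veda–Uma: 2/2; Oskar–Theo: 2/2; Oskar–Uma: 2/2; Theo–Goran: 1 … (+1 more pairs).
All other pairs contribute 0.
Summing the contributions gives betweenness(Chioma) = 27/2.

27/2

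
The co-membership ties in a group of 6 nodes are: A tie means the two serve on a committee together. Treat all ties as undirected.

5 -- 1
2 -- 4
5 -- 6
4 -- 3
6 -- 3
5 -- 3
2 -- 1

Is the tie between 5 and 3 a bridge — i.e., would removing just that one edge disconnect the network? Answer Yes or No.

No

Even without that edge, 5 still reaches 3 via 5 – 6 – 3, so the network stays connected. Not a bridge.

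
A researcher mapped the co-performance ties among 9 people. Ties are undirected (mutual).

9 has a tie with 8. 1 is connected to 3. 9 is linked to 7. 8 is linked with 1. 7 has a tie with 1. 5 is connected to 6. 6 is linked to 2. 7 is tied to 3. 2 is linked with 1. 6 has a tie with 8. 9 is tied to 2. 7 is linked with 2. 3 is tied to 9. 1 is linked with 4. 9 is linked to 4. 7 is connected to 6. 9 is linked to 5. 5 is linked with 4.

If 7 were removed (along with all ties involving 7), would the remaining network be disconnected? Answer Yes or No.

Even without 7, every remaining node can still reach every other (the residual graph is connected), so 7 is not a cut vertex.

No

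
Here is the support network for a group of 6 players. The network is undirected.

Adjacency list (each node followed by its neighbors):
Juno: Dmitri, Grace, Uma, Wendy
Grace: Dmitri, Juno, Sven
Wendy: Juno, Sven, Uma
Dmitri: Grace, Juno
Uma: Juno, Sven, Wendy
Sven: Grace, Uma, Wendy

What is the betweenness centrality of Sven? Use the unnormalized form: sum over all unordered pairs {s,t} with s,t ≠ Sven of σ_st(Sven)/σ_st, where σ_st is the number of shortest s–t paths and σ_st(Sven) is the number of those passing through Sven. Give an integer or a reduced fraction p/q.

1

Pairs whose geodesics pass through Sven — Uma–Grace: 1/2; Grace–Wendy: 1/2.
All other pairs contribute 0.
Summing the contributions gives betweenness(Sven) = 1.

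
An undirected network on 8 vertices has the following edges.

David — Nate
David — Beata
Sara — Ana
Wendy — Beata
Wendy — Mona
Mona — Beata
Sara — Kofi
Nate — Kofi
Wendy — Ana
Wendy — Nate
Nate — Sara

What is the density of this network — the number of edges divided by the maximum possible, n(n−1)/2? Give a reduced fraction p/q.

11/28

There are 11 edges and 8 nodes, so the maximum possible is C(8,2) = 28.
Density = 11/28.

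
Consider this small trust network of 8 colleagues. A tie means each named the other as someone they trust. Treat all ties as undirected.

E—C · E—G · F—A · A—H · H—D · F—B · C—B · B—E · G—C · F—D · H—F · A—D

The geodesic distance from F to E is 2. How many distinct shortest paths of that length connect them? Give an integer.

1

The shortest distance is 2, and the only length-2 path is F–B–E. So there is exactly 1 shortest path.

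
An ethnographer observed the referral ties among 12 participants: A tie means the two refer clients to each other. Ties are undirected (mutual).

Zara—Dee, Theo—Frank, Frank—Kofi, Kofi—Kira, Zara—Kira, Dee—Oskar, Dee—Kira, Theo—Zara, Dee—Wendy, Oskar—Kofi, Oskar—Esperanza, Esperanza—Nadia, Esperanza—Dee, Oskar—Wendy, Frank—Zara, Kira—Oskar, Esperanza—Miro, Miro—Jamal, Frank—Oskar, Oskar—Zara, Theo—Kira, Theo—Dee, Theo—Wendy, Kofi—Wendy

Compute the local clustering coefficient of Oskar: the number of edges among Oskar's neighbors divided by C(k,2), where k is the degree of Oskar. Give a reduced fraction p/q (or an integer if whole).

3/7

Oskar's neighbors: Dee, Esperanza, Frank, Kira, Kofi, Wendy, and Zara (k = 7).
Possible neighbor pairs: C(7,2) = 21. Edges among them: Dee–Esperanza, Dee–Kira, Dee–Wendy, Dee–Zara, Frank–Kofi, Frank–Zara, Kira–Kofi, Kira–Zara, Kofi–Wendy → e = 9.
Clustering(Oskar) = 9/21 = 3/7.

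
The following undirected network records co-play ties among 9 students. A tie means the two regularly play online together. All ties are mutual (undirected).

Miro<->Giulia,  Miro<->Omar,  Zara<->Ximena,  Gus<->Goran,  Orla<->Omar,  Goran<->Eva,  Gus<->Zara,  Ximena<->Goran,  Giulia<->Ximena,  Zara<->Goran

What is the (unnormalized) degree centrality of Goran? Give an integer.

Goran is directly tied to Eva, Gus, Ximena, and Zara. That is 4 neighbors, so the degree of Goran is 4.

4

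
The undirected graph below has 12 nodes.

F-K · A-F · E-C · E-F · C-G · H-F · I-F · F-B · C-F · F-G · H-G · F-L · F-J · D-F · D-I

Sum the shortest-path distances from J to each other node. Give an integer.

21

Distances from J: A:2, B:2, C:2, D:2, E:2, F:1, G:2, H:2, I:2, K:2, L:2.
Sum = 2 + 2 + 2 + 2 + 2 + 1 + 2 + 2 + 2 + 2 + 2 = 21.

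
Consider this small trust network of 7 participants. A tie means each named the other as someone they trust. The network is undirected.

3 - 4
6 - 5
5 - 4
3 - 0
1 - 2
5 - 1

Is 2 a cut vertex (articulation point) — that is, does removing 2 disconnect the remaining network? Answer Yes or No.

Even without 2, every remaining node can still reach every other (the residual graph is connected), so 2 is not a cut vertex.

No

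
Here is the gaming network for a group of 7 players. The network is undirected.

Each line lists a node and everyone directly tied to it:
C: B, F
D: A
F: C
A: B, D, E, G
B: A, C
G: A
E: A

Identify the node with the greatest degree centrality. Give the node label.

Degrees — A:4, B:2, C:2, D:1, E:1, F:1, G:1.
The maximum is 4, attained only by A.

A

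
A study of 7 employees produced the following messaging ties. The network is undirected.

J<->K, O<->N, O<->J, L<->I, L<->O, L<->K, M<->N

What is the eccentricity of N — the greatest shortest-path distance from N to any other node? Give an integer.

Distances from N: I:3, J:2, K:3, L:2, M:1, O:1.
The largest is 3 (to K and I), so the eccentricity of N is 3.

3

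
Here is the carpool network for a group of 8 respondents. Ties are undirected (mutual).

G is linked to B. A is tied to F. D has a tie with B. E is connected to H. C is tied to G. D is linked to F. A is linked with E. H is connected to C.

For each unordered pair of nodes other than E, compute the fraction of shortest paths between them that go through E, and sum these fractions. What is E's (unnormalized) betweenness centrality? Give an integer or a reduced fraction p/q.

9/2

Pairs whose geodesics pass through E — H–D: 1/2; H–F: 1; H–A: 1; C–F: 1/2; C–A: 1; G–A: 1/2.
All other pairs contribute 0.
Summing the contributions gives betweenness(E) = 9/2.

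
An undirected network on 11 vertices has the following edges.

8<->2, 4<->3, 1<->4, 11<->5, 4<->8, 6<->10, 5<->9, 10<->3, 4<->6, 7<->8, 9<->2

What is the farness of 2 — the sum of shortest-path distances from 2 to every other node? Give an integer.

24

Distances from 2: 1:3, 3:3, 4:2, 5:2, 6:3, 7:2, 8:1, 9:1, 10:4, 11:3.
Sum = 3 + 3 + 2 + 2 + 3 + 2 + 1 + 1 + 4 + 3 = 24.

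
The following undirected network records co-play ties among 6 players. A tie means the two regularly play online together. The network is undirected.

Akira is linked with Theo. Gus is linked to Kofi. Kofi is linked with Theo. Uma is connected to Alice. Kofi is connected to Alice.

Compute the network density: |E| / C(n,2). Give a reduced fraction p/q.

There are 5 edges and 6 nodes, so the maximum possible is C(6,2) = 15.
Density = 5/15 = 1/3.

1/3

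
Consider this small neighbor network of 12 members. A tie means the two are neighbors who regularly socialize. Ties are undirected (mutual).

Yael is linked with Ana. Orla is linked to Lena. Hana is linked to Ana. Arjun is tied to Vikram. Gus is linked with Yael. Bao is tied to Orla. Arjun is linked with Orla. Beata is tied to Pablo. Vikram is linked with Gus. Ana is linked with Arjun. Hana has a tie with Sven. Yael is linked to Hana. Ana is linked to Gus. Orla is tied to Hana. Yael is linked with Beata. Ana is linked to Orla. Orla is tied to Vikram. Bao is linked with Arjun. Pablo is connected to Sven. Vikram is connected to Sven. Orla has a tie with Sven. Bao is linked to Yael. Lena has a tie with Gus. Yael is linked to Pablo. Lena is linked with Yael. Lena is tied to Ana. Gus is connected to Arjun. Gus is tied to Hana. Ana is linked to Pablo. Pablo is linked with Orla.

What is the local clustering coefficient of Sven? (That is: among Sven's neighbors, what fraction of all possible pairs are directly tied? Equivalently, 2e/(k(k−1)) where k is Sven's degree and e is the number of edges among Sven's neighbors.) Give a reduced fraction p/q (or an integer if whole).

1/2

Sven's neighbors: Hana, Orla, Pablo, and Vikram (k = 4).
Possible neighbor pairs: C(4,2) = 6. Edges among them: Hana–Orla, Orla–Pablo, Orla–Vikram → e = 3.
Clustering(Sven) = 3/6 = 1/2.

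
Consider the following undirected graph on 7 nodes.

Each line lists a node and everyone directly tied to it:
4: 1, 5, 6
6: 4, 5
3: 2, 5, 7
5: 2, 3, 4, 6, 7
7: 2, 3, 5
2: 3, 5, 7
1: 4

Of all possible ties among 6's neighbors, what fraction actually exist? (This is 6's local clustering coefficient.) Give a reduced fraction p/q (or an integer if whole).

6's neighbors: 4 and 5 (k = 2).
Possible neighbor pairs: C(2,2) = 1. Edges among them: 4–5 → e = 1.
Clustering(6) = 1/1.

1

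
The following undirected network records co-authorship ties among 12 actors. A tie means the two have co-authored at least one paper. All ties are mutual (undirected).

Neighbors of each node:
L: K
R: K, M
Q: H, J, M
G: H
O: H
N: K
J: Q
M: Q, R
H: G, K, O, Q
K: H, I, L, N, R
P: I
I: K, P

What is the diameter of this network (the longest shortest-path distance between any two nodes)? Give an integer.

5

Eccentricity of each node (its greatest distance to any other): G:4, H:3, I:4, J:5, K:3, L:4, M:4, N:4, O:4, P:5, Q:4, R:3.
The maximum eccentricity is 5, realized for instance by the pair P–J via P – I – K – H – Q – J. So the diameter is 5.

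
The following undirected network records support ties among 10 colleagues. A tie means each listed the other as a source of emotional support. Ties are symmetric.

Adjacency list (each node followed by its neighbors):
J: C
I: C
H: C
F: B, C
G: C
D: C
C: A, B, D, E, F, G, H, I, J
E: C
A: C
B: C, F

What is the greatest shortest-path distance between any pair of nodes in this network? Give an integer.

Eccentricity of each node (its greatest distance to any other): A:2, B:2, C:1, D:2, E:2, F:2, G:2, H:2, I:2, J:2.
The maximum eccentricity is 2, realized for instance by the pair J–E via J – C – E. So the diameter is 2.

2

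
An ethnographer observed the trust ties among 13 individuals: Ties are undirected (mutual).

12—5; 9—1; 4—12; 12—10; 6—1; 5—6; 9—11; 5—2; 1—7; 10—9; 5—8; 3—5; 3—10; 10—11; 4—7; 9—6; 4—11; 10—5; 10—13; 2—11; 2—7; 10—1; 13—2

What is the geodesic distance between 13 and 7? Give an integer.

One shortest route is 13 – 2 – 7, which uses 2 edges, and 13 and 7 are not directly tied, so nothing shorter exists. So d(13,7) = 2.

2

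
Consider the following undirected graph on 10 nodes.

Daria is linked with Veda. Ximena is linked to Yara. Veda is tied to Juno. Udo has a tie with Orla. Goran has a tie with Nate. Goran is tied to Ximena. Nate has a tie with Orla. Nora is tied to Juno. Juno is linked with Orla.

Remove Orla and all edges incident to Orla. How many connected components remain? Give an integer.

3

Without Orla, the remaining ties split the others into: {Goran, Nate, Ximena, Yara}; {Daria, Juno, Nora, Veda}; {Udo}.
That's 3 separate components.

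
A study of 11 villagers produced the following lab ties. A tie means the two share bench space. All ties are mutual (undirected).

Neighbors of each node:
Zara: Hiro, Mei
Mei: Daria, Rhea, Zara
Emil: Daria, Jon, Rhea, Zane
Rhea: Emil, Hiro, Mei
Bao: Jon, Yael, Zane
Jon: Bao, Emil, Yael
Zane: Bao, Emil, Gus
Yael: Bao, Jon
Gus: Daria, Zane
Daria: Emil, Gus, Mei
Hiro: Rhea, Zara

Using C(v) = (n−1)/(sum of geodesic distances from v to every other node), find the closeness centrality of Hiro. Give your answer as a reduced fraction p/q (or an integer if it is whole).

Distances from Hiro: Bao:4, Daria:3, Emil:2, Gus:4, Jon:3, Mei:2, Rhea:1, Yael:4, Zane:3, Zara:1. Sum = 27.
n = 11, so closeness = 10/27.

10/27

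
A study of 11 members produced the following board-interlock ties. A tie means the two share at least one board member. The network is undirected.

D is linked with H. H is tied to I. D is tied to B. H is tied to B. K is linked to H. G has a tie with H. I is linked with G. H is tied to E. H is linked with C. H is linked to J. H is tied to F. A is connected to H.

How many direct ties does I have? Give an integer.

I is directly tied to G and H. That is 2 neighbors, so the degree of I is 2.

2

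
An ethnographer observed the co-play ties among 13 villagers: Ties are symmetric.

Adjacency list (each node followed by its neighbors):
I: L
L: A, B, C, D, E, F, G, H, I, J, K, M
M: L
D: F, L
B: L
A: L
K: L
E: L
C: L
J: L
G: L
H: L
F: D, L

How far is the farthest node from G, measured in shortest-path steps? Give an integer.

2

Distances from G: A:2, B:2, C:2, D:2, E:2, F:2, H:2, I:2, J:2, K:2, L:1, M:2.
The largest is 2 (to B, J, F, K, M, E, D, H, C, I, and A), so the eccentricity of G is 2.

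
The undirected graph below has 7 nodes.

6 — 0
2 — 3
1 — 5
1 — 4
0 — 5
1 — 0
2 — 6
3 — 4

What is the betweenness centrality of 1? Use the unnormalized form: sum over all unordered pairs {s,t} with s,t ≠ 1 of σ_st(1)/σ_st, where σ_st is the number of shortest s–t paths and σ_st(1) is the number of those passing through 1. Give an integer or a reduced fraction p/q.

4

Pairs whose geodesics pass through 1 — 0–3: 1/2; 0–4: 1; 6–4: 1/2; 3–5: 1; 4–5: 1.
All other pairs contribute 0.
Summing the contributions gives betweenness(1) = 4.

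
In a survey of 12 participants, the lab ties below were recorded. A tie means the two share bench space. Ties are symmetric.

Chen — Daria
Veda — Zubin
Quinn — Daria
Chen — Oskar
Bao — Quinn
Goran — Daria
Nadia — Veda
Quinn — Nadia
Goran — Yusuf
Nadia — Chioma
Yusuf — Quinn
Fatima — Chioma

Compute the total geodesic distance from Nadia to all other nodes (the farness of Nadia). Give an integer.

23

Distances from Nadia: Bao:2, Chen:3, Chioma:1, Daria:2, Fatima:2, Goran:3, Oskar:4, Quinn:1, Veda:1, Yusuf:2, Zubin:2.
Sum = 2 + 3 + 1 + 2 + 2 + 3 + 4 + 1 + 1 + 2 + 2 = 23.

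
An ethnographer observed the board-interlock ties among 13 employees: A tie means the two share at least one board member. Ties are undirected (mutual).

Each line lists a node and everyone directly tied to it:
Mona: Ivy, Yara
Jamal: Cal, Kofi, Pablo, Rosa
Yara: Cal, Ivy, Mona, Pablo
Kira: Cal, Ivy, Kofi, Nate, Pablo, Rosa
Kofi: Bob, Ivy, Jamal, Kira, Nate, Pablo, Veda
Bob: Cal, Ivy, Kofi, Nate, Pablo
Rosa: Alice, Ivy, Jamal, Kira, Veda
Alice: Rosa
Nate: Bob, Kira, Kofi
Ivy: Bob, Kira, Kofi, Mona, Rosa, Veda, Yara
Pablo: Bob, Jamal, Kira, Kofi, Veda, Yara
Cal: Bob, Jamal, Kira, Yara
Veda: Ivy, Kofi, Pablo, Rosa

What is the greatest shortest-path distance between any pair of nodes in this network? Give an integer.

3

Eccentricity of each node (its greatest distance to any other): Alice:3, Bob:3, Cal:3, Ivy:2, Jamal:3, Kira:2, Kofi:3, Mona:3, Nate:3, Pablo:3, Rosa:2, Veda:3, Yara:3.
The maximum eccentricity is 3, realized for instance by the pair Veda–Cal via Veda – Pablo – Bob – Cal. So the diameter is 3.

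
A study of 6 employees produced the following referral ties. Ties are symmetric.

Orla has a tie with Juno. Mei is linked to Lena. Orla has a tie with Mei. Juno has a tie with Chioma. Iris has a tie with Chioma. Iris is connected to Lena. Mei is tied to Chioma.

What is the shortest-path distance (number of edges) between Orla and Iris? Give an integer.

3

One shortest route is Orla – Juno – Chioma – Iris, which uses 3 edges, and at distance 2 from Orla we only reach {Chioma, Lena}, which does not include Iris. So d(Orla,Iris) = 3.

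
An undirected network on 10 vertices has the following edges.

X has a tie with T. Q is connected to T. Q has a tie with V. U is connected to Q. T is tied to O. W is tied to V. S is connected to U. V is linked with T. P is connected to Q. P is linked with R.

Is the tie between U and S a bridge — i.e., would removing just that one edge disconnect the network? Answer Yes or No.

Without the U–S edge there is no alternate route between U and S, so the network disconnects. It is a bridge.

Yes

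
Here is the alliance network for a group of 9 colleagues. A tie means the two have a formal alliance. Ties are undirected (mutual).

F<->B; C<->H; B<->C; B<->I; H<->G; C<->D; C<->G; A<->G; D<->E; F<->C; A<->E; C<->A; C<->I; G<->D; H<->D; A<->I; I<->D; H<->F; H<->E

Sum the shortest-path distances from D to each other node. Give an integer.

11

Distances from D: A:2, B:2, C:1, E:1, F:2, G:1, H:1, I:1.
Sum = 2 + 2 + 1 + 1 + 2 + 1 + 1 + 1 = 11.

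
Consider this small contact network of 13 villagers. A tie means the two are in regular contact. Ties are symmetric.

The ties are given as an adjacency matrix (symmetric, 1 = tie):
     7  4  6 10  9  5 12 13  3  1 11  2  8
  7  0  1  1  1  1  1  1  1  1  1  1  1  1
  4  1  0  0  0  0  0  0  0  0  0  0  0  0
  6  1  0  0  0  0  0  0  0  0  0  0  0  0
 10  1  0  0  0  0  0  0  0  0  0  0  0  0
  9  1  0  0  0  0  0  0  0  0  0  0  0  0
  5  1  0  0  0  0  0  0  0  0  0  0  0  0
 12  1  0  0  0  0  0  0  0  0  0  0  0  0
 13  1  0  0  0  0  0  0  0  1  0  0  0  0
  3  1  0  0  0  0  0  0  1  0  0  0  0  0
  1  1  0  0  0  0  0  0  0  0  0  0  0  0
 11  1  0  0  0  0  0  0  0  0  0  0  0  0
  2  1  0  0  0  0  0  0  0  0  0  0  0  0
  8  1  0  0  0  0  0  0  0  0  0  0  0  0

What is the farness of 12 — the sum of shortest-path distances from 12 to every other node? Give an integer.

23

Distances from 12: 1:2, 2:2, 3:2, 4:2, 5:2, 6:2, 7:1, 8:2, 9:2, 10:2, 11:2, 13:2.
Sum = 2 + 2 + 2 + 2 + 2 + 2 + 1 + 2 + 2 + 2 + 2 + 2 = 23.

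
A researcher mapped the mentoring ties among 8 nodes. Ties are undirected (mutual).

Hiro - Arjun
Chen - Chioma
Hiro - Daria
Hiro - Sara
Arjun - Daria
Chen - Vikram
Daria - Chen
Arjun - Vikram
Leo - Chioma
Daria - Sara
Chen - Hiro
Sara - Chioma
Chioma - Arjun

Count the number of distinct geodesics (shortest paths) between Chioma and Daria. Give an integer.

3

The shortest distance is 2. The length-2 paths are: Chioma–Chen–Daria; Chioma–Sara–Daria; Chioma–Arjun–Daria.
That gives 3 distinct shortest paths.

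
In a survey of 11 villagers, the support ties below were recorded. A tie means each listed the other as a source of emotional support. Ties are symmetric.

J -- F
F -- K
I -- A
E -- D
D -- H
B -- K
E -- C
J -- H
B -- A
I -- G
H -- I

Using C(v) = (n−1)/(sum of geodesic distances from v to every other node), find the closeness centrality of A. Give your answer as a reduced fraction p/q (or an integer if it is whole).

5/13

Distances from A: B:1, C:5, D:3, E:4, F:3, G:2, H:2, I:1, J:3, K:2. Sum = 26.
n = 11, so closeness = 10/26 = 5/13.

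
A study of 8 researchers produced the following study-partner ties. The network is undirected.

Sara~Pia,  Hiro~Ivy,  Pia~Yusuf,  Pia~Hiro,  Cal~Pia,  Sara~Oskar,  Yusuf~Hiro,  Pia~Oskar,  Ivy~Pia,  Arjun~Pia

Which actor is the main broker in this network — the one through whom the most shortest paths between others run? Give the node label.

Pia

Unnormalized betweenness of each node: Arjun:0, Cal:0, Hiro:1/2, Ivy:0, Oskar:0, Pia:35/2, Sara:0, Yusuf:0.
Pia has the largest value, 35/2, making it the main broker — the node through which the most shortest paths run.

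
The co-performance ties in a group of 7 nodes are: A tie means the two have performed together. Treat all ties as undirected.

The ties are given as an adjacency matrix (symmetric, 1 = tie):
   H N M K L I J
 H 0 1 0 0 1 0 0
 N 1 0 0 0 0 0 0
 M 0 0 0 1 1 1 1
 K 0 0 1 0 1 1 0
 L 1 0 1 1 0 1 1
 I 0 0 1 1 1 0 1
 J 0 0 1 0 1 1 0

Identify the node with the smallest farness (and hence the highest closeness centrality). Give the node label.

Farness (sum of distances to all others) for each node — H:10, I:9, J:10, K:10, L:7, M:9, N:15.
The smallest farness is 7, for L, so L has the highest closeness.

L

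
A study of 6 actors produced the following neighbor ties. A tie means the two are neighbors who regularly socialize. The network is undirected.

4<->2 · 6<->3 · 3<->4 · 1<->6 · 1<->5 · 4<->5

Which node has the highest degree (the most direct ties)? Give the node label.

Degrees — 1:2, 2:1, 3:2, 4:3, 5:2, 6:2.
The maximum is 3, attained only by 4.

4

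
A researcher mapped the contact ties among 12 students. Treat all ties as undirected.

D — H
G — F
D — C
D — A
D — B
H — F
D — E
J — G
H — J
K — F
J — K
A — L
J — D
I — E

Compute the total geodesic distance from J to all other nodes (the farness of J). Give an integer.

20

Distances from J: A:2, B:2, C:2, D:1, E:2, F:2, G:1, H:1, I:3, K:1, L:3.
Sum = 2 + 2 + 2 + 1 + 2 + 2 + 1 + 1 + 3 + 1 + 3 = 20.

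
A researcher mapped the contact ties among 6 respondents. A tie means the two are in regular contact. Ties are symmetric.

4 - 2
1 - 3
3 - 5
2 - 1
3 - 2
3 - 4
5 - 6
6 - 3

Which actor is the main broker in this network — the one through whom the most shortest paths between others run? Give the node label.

Unnormalized betweenness of each node: 1:0, 2:1/2, 3:13/2, 4:0, 5:0, 6:0.
3 has the largest value, 13/2, making it the main broker — the node through which the most shortest paths run.

3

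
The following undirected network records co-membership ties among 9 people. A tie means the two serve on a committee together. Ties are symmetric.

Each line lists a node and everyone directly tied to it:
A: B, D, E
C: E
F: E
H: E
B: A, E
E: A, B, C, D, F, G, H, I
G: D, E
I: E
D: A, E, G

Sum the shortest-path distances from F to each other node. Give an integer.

15

Distances from F: A:2, B:2, C:2, D:2, E:1, G:2, H:2, I:2.
Sum = 2 + 2 + 2 + 2 + 1 + 2 + 2 + 2 = 15.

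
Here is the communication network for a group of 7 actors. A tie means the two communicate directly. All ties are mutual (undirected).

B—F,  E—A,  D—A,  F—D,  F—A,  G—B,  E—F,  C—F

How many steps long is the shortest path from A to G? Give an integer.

One shortest route is A – F – B – G, which uses 3 edges, and at distance 2 from A we only reach {B, C}, which does not include G. So d(A,G) = 3.

3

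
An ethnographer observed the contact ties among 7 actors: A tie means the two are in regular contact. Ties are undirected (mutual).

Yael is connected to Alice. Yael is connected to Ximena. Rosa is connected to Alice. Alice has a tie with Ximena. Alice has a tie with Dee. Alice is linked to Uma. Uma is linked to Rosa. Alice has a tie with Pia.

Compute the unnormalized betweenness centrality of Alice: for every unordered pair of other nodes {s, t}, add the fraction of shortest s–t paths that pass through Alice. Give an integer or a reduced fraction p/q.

13

Pairs whose geodesics pass through Alice — Rosa–Pia: 1; Rosa–Dee: 1; Rosa–Yael: 1; Rosa–Ximena: 1; Uma–Pia: 1; Uma–Dee: 1; Uma–Yael: 1; Uma–Ximena: 1; Pia–Dee: 1; Pia–Yael: 1; Pia–Ximena: 1; Dee–Yael: 1; Dee–Ximena: 1.
All other pairs contribute 0.
Summing the contributions gives betweenness(Alice) = 13.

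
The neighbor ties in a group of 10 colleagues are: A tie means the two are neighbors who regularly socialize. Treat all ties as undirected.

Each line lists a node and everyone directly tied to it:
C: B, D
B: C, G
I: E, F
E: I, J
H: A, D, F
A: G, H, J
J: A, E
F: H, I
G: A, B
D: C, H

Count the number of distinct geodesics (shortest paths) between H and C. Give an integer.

The shortest distance is 2, and the only length-2 path is H–D–C. So there is exactly 1 shortest path.

1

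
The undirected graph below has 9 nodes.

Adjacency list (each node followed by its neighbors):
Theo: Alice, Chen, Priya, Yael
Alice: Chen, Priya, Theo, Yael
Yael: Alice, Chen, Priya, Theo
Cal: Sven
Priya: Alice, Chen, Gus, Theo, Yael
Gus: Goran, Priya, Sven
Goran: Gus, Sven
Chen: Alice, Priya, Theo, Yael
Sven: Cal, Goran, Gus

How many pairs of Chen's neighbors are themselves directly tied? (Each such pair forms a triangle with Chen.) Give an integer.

6

Chen's neighbors: Alice, Priya, Theo, and Yael.
Neighbor pairs that are themselves tied: Chen–Alice–Priya; Chen–Alice–Theo; Chen–Alice–Yael; Chen–Priya–Theo; Chen–Priya–Yael; Chen–Theo–Yael. Each forms one triangle with Chen, for 6 in total.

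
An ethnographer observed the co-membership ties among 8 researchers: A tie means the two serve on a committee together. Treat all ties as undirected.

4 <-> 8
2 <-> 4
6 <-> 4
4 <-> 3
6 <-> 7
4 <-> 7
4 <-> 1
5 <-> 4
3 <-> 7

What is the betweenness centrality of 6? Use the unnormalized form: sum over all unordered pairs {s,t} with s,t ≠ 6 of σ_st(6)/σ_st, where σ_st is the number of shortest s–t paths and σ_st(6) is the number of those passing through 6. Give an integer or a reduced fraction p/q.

No shortest path between any pair of other nodes passes through 6.
Summing the contributions gives betweenness(6) = 0.

0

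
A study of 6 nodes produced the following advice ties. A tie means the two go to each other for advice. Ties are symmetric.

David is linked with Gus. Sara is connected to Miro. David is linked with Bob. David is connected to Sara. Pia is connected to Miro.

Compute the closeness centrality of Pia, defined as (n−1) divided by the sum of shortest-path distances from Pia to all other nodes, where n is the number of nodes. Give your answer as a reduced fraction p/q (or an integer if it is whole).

5/14

Distances from Pia: Bob:4, David:3, Gus:4, Miro:1, Sara:2. Sum = 14.
n = 6, so closeness = 5/14.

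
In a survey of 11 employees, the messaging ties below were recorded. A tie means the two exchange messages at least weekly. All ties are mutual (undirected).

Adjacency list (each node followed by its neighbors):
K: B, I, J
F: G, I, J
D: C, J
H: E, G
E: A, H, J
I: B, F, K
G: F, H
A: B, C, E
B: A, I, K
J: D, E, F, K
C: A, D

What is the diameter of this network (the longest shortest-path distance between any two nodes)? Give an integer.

Eccentricity of each node (its greatest distance to any other): A:3, B:3, C:4, D:3, E:3, F:3, G:4, H:3, I:3, J:2, K:3.
The maximum eccentricity is 4, realized for instance by the pair G–C via G – H – E – A – C. So the diameter is 4.

4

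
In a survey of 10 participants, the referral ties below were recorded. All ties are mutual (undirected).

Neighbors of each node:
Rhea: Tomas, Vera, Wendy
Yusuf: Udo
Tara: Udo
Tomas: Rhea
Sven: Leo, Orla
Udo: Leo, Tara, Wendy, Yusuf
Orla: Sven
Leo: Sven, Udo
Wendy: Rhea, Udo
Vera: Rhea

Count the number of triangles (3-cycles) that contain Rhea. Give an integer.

0

Rhea's neighbors are Tomas, Vera, and Wendy, but none of them are tied to each other, so no triangle contains Rhea.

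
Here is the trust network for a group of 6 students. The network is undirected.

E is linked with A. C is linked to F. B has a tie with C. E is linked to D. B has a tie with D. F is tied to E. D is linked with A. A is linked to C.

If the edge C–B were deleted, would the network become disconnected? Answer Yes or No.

Even without that edge, C still reaches B via C – A – D – B, so the network stays connected. Not a bridge.

No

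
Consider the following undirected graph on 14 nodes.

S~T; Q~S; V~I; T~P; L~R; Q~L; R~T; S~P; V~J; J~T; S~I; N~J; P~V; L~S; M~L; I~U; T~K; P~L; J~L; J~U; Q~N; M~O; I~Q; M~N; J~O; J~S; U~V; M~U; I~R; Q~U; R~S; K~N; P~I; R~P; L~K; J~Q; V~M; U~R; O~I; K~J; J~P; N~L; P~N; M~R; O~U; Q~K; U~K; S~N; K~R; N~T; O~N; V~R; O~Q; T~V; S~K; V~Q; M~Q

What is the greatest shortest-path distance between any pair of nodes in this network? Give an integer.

Eccentricity of each node (its greatest distance to any other): I:2, J:2, K:2, L:2, M:2, N:2, O:2, P:2, Q:2, R:2, S:2, T:2, U:2, V:2.
The maximum eccentricity is 2, realized for instance by the pair U–T via U – V – T. So the diameter is 2.

2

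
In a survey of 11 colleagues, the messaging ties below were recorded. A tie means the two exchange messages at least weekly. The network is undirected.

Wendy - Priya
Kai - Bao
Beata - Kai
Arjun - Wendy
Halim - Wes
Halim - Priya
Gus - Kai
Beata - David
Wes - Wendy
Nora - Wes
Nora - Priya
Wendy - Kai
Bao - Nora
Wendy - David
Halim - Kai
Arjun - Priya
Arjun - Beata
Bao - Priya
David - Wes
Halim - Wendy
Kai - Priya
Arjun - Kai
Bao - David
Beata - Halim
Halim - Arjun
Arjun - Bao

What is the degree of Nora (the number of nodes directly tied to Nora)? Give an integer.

Nora is directly tied to Bao, Priya, and Wes. That is 3 neighbors, so the degree of Nora is 3.

3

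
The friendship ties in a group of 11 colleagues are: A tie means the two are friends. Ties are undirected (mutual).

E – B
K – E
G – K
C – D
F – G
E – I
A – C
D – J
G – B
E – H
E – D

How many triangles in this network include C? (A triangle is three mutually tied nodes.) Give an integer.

C's neighbors are A and D, but none of them are tied to each other, so no triangle contains C.

0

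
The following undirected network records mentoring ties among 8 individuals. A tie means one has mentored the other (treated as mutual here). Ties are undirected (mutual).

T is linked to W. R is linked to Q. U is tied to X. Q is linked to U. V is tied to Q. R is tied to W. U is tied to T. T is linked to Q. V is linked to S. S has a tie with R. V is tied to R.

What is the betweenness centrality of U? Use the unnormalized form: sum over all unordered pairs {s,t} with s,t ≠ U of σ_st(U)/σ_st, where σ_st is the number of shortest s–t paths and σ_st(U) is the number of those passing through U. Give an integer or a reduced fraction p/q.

Pairs whose geodesics pass through U — T–X: 1; X–S: 2/2; X–W: 1; X–R: 1; X–Q: 1; X–V: 1.
All other pairs contribute 0.
Summing the contributions gives betweenness(U) = 6.

6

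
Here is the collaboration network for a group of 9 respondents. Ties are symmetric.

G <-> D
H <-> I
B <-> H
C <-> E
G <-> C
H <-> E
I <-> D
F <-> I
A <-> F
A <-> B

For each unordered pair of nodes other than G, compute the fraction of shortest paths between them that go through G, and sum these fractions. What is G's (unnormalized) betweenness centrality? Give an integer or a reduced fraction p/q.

Pairs whose geodesics pass through G — F–C: 1/2; I–C: 1/2; D–C: 1; D–E: 1/2.
All other pairs contribute 0.
Summing the contributions gives betweenness(G) = 5/2.

5/2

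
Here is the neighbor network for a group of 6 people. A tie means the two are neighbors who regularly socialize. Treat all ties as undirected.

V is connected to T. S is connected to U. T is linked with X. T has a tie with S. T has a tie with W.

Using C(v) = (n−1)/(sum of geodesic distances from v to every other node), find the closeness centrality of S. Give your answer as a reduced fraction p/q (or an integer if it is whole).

Distances from S: T:1, U:1, V:2, W:2, X:2. Sum = 8.
n = 6, so closeness = 5/8.

5/8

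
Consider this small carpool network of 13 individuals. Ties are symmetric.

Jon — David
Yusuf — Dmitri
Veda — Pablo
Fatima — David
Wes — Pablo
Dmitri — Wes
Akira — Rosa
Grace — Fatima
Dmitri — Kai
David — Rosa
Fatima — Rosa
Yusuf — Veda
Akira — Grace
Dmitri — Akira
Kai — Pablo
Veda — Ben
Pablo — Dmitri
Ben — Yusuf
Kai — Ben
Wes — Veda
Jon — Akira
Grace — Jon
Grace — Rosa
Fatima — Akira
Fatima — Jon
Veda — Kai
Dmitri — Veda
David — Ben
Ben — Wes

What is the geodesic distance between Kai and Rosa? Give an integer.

3

One shortest route is Kai – Dmitri – Akira – Rosa, which uses 3 edges, and at distance 2 from Kai we only reach {Akira, David, Wes, Yusuf}, which does not include Rosa. So d(Kai,Rosa) = 3.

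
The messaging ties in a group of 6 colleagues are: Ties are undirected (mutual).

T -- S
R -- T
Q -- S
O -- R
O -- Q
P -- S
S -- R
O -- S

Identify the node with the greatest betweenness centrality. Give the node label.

S

Unnormalized betweenness of each node: O:1/2, P:0, Q:0, R:1/2, S:6, T:0.
S has the largest value, 6, making it the main broker — the node through which the most shortest paths run.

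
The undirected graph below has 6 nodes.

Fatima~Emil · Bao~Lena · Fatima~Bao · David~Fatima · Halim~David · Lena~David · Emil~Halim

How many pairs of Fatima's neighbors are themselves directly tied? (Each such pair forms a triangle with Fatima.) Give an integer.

Fatima's neighbors are Bao, David, and Emil, but none of them are tied to each other, so no triangle contains Fatima.

0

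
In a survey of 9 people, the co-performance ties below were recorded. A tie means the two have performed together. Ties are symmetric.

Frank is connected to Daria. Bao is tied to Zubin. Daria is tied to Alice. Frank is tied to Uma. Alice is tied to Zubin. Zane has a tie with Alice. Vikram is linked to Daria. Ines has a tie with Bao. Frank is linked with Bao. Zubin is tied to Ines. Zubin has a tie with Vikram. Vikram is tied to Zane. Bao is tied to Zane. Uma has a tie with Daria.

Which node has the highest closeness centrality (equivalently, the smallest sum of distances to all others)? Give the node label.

Farness (sum of distances to all others) for each node — Alice:13, Bao:12, Daria:13, Frank:13, Ines:16, Uma:17, Vikram:13, Zane:14, Zubin:13.
The smallest farness is 12, for Bao, so Bao has the highest closeness.

Bao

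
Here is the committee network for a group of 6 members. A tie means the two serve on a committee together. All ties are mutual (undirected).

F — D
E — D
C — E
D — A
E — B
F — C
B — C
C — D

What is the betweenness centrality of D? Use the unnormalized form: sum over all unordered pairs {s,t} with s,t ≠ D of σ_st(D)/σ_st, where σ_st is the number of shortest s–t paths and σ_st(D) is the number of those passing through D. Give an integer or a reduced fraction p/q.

Pairs whose geodesics pass through D — B–A: 2/2; C–A: 1; F–A: 1; F–E: 1/2; A–E: 1.
All other pairs contribute 0.
Summing the contributions gives betweenness(D) = 9/2.

9/2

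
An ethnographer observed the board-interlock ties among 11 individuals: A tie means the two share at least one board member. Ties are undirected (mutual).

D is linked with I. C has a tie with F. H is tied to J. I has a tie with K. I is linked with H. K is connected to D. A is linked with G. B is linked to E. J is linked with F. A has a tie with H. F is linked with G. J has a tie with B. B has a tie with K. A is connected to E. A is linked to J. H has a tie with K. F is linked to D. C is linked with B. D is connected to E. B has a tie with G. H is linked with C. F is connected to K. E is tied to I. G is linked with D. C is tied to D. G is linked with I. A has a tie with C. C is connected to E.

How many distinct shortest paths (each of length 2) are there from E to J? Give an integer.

2

The shortest distance is 2. The length-2 paths are: E–B–J; E–A–J.
That gives 2 distinct shortest paths.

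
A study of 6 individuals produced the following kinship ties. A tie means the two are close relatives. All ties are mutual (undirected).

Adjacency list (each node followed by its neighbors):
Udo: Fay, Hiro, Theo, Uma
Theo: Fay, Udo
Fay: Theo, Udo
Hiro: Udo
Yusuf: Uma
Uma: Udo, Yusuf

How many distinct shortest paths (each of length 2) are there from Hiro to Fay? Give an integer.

The shortest distance is 2, and the only length-2 path is Hiro–Udo–Fay. So there is exactly 1 shortest path.

1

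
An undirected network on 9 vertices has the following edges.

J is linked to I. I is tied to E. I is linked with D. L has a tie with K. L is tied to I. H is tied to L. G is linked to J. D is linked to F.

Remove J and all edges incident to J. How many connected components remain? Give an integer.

2

Without J, the remaining ties split the others into: {D, E, F, H, I, K, L}; {G}.
That's 2 separate components.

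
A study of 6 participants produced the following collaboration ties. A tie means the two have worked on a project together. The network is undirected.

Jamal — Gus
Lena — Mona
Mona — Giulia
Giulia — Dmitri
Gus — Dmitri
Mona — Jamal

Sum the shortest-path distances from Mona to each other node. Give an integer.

Distances from Mona: Dmitri:2, Giulia:1, Gus:2, Jamal:1, Lena:1.
Sum = 2 + 1 + 2 + 1 + 1 = 7.

7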